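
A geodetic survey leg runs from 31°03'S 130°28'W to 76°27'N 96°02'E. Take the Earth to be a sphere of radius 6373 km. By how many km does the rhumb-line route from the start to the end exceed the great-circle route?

1358 km

Great circle: cos σ = sin φ₁ sin φ₂ + cos φ₁ cos φ₂ cos Δλ,  σ = 2.2648 rad → d_gc = 14433.4 km
Rhumb line: Δψ = +2.7009, q = Δφ/Δψ = 0.6947, d_rh = R√(Δφ²+q²Δλ²) = 15791.8 km
Excess = 15791.8 − 14433.4 = 1358.4 ≈ 1358 km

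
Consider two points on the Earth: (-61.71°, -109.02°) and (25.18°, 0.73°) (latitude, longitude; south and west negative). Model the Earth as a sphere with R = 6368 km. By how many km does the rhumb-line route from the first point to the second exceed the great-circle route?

Great circle: cos σ = sin φ₁ sin φ₂ + cos φ₁ cos φ₂ cos Δλ,  σ = 2.1172 rad → d_gc = 13482.0 km
Rhumb line: Δψ = +1.8326, q = Δφ/Δψ = 0.8275, d_rh = R√(Δφ²+q²Δλ²) = 13969.6 km
Excess = 13969.6 − 13482.0 = 487.6 ≈ 488 km

488 km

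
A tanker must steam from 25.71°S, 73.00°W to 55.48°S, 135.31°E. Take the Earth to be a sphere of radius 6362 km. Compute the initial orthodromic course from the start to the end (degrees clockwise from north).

195.7°

θ = atan2( sin Δλ·cos φ₂ ,  cos φ₁ sin φ₂ − sin φ₁ cos φ₂ cos Δλ )
  = atan2(-0.2687, -0.9588) = 195.66°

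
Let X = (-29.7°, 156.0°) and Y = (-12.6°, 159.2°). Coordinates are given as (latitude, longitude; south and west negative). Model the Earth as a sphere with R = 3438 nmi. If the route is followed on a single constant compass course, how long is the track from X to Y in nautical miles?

Rhumb course C = atan2(Δλ, Δψ) with Δψ = ln[tan(π/4+φ₂/2)/tan(π/4+φ₁/2)] = +0.3216, Δλ = +0.0559 → C = 9.85°
d = R·|Δφ| / |cos C| = 3438·0.29845 / 0.98525 = 1041 nmi

1041 nmi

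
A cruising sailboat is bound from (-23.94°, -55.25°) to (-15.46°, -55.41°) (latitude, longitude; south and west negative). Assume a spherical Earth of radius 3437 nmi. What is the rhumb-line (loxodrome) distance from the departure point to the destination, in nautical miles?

Δψ = ln[tan(π/4+φ₂/2)/tan(π/4+φ₁/2)] = +0.1574;  Δφ = +0.1480 rad,  Δλ = -0.0028 rad
q = Δφ/Δψ = 0.9404
d = R·√(Δφ² + q²Δλ²) = 3437·0.14803 = 509 nmi

509 nmi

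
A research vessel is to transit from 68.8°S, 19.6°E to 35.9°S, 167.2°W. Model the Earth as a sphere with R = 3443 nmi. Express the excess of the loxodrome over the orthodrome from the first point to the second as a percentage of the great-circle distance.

Great circle: σ = 1.3121 rad → d_gc = Rσ = 4517.6 nmi
Rhumb: Δφ = +0.5742, Δλ = +3.0229, Δψ = +1.0038, q = Δφ/Δψ = 0.5721 → d_rh = R√(Δφ²+q²Δλ²) = 6273.7 nmi
Excess = (6273.7 − 4517.6) / 4517.6 = 1756.1 / 4517.6 = 38.87% ≈ 38.9%

38.9%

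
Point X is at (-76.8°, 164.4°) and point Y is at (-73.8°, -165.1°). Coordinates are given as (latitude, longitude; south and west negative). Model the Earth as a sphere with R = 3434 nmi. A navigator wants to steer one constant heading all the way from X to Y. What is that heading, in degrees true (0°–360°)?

Meridional parts: M(φ₁)=-2.1567, M(φ₂)=-1.9497 → ΔM = +0.2071;  Δλ = +0.5323 rad
tan C = Δλ / ΔM = +2.5710 → C = 68.75°

68.7°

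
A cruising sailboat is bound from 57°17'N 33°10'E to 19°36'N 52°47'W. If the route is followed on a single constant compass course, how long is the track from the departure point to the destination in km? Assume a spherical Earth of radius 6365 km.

8296 km

Rhumb course C = atan2(Δλ, Δψ) with Δψ = ln[tan(π/4+φ₂/2)/tan(π/4+φ₁/2)] = -0.8768, Δλ = -1.5001 → C = 239.69°
d = R·|Δφ| / |cos C| = 6365·0.65770 / 0.50463 = 8296 km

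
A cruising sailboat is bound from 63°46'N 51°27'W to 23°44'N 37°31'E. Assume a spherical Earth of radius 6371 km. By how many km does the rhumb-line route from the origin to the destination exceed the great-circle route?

448 km

Great circle: cos σ = sin φ₁ sin φ₂ + cos φ₁ cos φ₂ cos Δλ,  σ = 1.1936 rad → d_gc = 7604.4 km
Rhumb line: Δψ = -1.0301, q = Δφ/Δψ = 0.6783, d_rh = R√(Δφ²+q²Δλ²) = 8052.7 km
Excess = 8052.7 − 7604.4 = 448.3 ≈ 448 km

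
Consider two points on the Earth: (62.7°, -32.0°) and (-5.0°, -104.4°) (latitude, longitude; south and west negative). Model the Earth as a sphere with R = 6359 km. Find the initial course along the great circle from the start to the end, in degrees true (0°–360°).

252.0°

N = sin Δλ·cos φ₂ = -0.9496;  D = cos φ₁ sin φ₂ − sin φ₁ cos φ₂ cos Δλ = -0.3076
initial course = atan2(N, D) = 252.05°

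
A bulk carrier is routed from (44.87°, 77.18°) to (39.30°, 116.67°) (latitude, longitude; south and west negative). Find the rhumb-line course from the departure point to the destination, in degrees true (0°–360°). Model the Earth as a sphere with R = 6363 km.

Δψ = ln[tan(π/4+φ₂/2)/tan(π/4+φ₁/2)] = -0.1311
Δλ = +0.6892 rad (taken the short way round)
course = atan2(Δλ, Δψ) = 100.77°

100.8°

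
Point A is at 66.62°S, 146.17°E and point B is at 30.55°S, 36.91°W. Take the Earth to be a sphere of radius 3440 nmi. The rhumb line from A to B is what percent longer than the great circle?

39.5%

Great circle: σ = 1.4452 rad → d_gc = Rσ = 4971.3 nmi
Rhumb: Δφ = +0.6295, Δλ = +3.0878, Δψ = +1.0151, q = Δφ/Δψ = 0.6202 → d_rh = R√(Δφ²+q²Δλ²) = 6934.7 nmi
Excess = (6934.7 − 4971.3) / 4971.3 = 1963.4 / 4971.3 = 39.49% ≈ 39.5%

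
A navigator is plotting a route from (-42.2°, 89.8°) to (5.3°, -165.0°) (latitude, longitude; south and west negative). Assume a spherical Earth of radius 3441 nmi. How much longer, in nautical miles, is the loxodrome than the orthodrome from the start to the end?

Great circle: cos σ = sin φ₁ sin φ₂ + cos φ₁ cos φ₂ cos Δλ,  σ = 1.8291 rad → d_gc = 6294.0 nmi
Rhumb line: Δψ = +0.9065, q = Δφ/Δψ = 0.9145, d_rh = R√(Δφ²+q²Δλ²) = 6443.9 nmi
Excess = 6443.9 − 6294.0 = 149.9 ≈ 150 nmi

150 nmi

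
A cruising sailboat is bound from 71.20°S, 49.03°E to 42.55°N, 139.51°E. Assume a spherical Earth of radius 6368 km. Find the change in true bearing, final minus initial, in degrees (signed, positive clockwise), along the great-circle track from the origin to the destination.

-49.1°

Initial bearing θ₁ = atan2(sin Δλ cos φ₂, cos φ₁ sin φ₂ − sin φ₁ cos φ₂ cos Δλ) = 73.94°
Final bearing θ₂ = (initial bearing from the destination back to the start) + 180° = 24.86°
Δθ = θ₂ − θ₁ = -49.1°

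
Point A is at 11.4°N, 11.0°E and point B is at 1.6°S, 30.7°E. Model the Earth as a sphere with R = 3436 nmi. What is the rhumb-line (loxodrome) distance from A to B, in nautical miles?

Δψ = ln[tan(π/4+φ₂/2)/tan(π/4+φ₁/2)] = -0.2282;  Δφ = -0.2269 rad,  Δλ = +0.3438 rad
q = Δφ/Δψ = 0.9942
d = R·√(Δφ² + q²Δλ²) = 3436·0.41028 = 1410 nmi

1410 nmi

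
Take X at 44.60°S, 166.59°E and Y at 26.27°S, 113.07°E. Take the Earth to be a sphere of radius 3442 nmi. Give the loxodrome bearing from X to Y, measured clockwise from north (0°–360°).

Δψ = ln[tan(π/4+φ₂/2)/tan(π/4+φ₁/2)] = +0.3961
Δλ = -0.9341 rad (taken the short way round)
course = atan2(Δλ, Δψ) = 292.98°

293.0°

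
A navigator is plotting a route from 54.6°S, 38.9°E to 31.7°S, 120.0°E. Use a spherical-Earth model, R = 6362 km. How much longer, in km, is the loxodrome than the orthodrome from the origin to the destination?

Great circle: cos σ = sin φ₁ sin φ₂ + cos φ₁ cos φ₂ cos Δλ,  σ = 1.0419 rad → d_gc = 6628.6 km
Rhumb line: Δψ = +0.5583, q = Δφ/Δψ = 0.7159, d_rh = R√(Δφ²+q²Δλ²) = 6930.5 km
Excess = 6930.5 − 6628.6 = 301.9 ≈ 302 km

302 km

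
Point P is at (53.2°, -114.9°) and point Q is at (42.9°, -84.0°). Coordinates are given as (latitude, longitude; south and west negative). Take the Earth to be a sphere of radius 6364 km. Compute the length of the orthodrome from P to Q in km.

2537 km

Haversine: a = sin²(Δφ/2)+cos φ₁ cos φ₂ sin²(Δλ/2) = 0.03920;  σ = 2·atan2(√a,√(1−a))
σ = 22.839° → d = Rσ = 6364·0.39861 = 2537 km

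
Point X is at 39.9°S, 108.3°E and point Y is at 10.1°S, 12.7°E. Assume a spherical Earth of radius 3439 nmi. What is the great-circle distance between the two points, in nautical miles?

5269 nmi

Haversine: a = sin²(Δφ/2)+cos φ₁ cos φ₂ sin²(Δλ/2) = 0.48061;  σ = 2·atan2(√a,√(1−a))
σ = 87.777° → d = Rσ = 3439·1.53200 = 5269 nmi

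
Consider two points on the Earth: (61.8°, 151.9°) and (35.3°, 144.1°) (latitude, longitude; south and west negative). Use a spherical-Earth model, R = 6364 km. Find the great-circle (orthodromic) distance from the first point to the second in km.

2994 km

cos σ = sin φ₁ sin φ₂ + cos φ₁ cos φ₂ cos Δλ
      = sin(61.80°)sin(35.30°) + cos(61.80°)cos(35.30°)cos(-7.80°) = 0.8914
σ = 26.955° → d = Rσ = 6364·0.47045 = 2994 km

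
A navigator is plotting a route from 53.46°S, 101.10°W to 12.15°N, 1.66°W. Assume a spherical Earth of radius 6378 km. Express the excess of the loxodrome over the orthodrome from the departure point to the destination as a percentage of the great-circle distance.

2.8%

Great circle: σ = 1.8386 rad → d_gc = Rσ = 11726.3 km
Rhumb: Δφ = +1.1451, Δλ = +1.7356, Δψ = +1.3219, q = Δφ/Δψ = 0.8663 → d_rh = R√(Δφ²+q²Δλ²) = 12053.6 km
Excess = (12053.6 − 11726.3) / 11726.3 = 327.3 / 11726.3 = 2.79% ≈ 2.8%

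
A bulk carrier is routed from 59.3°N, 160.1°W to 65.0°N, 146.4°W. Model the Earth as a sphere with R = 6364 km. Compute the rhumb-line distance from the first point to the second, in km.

Rhumb course C = atan2(Δλ, Δψ) with Δψ = ln[tan(π/4+φ₂/2)/tan(π/4+φ₁/2)] = +0.2137, Δλ = +0.2391 → C = 48.21°
d = R·|Δφ| / |cos C| = 6364·0.09948 / 0.66634 = 950 km

950 km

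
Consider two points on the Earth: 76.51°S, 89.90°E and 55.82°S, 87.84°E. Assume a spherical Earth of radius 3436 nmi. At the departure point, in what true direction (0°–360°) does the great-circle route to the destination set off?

θ = atan2( sin Δλ·cos φ₂ ,  cos φ₁ sin φ₂ − sin φ₁ cos φ₂ cos Δλ )
  = atan2(-0.0202, +0.3530) = 356.73°

356.7°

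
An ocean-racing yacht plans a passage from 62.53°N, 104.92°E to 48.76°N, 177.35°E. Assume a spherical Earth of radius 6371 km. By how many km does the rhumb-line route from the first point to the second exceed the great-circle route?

Great circle: cos σ = sin φ₁ sin φ₂ + cos φ₁ cos φ₂ cos Δλ,  σ = 0.7091 rad → d_gc = 4517.5 km
Rhumb line: Δψ = -0.4314, q = Δφ/Δψ = 0.5571, d_rh = R√(Δφ²+q²Δλ²) = 4740.6 km
Excess = 4740.6 − 4517.5 = 223.1 ≈ 223 km

223 km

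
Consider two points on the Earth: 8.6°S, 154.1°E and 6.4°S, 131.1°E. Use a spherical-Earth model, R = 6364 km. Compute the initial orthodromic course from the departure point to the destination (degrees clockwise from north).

273.9°

N = sin Δλ·cos φ₂ = -0.3883;  D = cos φ₁ sin φ₂ − sin φ₁ cos φ₂ cos Δλ = +0.0266
initial course = atan2(N, D) = 273.92°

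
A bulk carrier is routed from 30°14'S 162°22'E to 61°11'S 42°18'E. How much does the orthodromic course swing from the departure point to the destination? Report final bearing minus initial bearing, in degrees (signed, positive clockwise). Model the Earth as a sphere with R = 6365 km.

+104.4°

Initial bearing θ₁ = atan2(sin Δλ cos φ₂, cos φ₁ sin φ₂ − sin φ₁ cos φ₂ cos Δλ) = 205.40°
Final bearing θ₂ = (initial bearing from the destination back to the start) + 180° = 309.75°
Δθ = θ₂ − θ₁ = +104.4°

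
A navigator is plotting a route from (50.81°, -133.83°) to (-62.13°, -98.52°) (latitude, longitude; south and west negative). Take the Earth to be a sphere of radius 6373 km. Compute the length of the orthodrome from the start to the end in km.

Haversine: a = sin²(Δφ/2)+cos φ₁ cos φ₂ sin²(Δλ/2) = 0.72205;  σ = 2·atan2(√a,√(1−a))
σ = 116.366° → d = Rσ = 6373·2.03097 = 12943 km

12943 km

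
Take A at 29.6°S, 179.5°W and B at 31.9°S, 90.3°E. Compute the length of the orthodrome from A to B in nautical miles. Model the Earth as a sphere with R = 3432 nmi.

4494 nmi

cos σ = sin φ₁ sin φ₂ + cos φ₁ cos φ₂ cos Δλ
      = sin(-29.60°)sin(-31.90°) + cos(-29.60°)cos(-31.90°)cos(-90.20°) = 0.2584
σ = 75.022° → d = Rσ = 3432·1.30939 = 4494 nmi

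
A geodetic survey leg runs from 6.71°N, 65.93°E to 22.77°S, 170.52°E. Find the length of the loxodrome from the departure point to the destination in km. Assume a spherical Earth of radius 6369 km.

11842 km

Δψ = ln[tan(π/4+φ₂/2)/tan(π/4+φ₁/2)] = -0.5257;  Δφ = -0.5145 rad,  Δλ = +1.8254 rad
q = Δφ/Δψ = 0.9788
d = R·√(Δφ² + q²Δλ²) = 6369·1.85929 = 11842 km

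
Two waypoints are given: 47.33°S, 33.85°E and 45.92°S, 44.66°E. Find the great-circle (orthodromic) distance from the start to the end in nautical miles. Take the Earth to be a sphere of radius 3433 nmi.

Haversine: a = sin²(Δφ/2)+cos φ₁ cos φ₂ sin²(Δλ/2) = 0.00433;  σ = 2·atan2(√a,√(1−a))
σ = 7.550° → d = Rσ = 3433·0.13178 = 452 nmi

452 nmi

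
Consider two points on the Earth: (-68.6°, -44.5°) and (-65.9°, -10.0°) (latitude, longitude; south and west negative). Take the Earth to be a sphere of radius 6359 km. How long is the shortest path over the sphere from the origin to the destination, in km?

Haversine: a = sin²(Δφ/2)+cos φ₁ cos φ₂ sin²(Δλ/2) = 0.01366;  σ = 2·atan2(√a,√(1−a))
σ = 13.422° → d = Rσ = 6359·0.23426 = 1490 km

1490 km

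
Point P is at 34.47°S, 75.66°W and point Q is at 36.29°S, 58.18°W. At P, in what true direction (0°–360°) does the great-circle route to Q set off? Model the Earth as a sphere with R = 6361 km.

102.3°

N = sin Δλ·cos φ₂ = +0.2421;  D = cos φ₁ sin φ₂ − sin φ₁ cos φ₂ cos Δλ = -0.0528
initial course = atan2(N, D) = 102.31°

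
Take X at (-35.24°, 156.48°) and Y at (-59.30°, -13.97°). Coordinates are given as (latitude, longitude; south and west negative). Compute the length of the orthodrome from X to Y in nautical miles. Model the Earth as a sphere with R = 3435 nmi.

5104 nmi

cos σ = sin φ₁ sin φ₂ + cos φ₁ cos φ₂ cos Δλ
      = sin(-35.24°)sin(-59.30°) + cos(-35.24°)cos(-59.30°)cos(-170.45°) = 0.0849
σ = 85.128° → d = Rσ = 3435·1.48576 = 5104 nmi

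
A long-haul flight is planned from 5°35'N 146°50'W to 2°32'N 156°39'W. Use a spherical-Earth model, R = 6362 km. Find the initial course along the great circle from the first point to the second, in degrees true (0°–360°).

θ = atan2( sin Δλ·cos φ₂ ,  cos φ₁ sin φ₂ − sin φ₁ cos φ₂ cos Δλ )
  = atan2(-0.1703, -0.0518) = 253.09°

253.1°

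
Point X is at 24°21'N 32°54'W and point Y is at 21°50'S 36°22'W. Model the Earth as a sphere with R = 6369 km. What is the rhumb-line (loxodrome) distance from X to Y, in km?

5147 km

Δψ = ln[tan(π/4+φ₂/2)/tan(π/4+φ₁/2)] = -0.8290;  Δφ = -0.8061 rad,  Δλ = -0.0605 rad
q = Δφ/Δψ = 0.9723
d = R·√(Δφ² + q²Δλ²) = 6369·0.80820 = 5147 km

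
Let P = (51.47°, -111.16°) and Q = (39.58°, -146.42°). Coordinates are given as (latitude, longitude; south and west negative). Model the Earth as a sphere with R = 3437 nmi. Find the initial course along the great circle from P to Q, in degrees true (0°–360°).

N = sin Δλ·cos φ₂ = -0.4449;  D = cos φ₁ sin φ₂ − sin φ₁ cos φ₂ cos Δλ = -0.0954
initial course = atan2(N, D) = 257.90°

257.9°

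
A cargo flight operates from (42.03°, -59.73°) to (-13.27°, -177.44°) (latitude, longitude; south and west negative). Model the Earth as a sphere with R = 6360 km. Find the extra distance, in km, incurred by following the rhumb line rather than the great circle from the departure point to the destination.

Great circle: cos σ = sin φ₁ sin φ₂ + cos φ₁ cos φ₂ cos Δλ,  σ = 2.0827 rad → d_gc = 13246.1 km
Rhumb line: Δψ = -1.0436, q = Δφ/Δψ = 0.9249, d_rh = R√(Δφ²+q²Δλ²) = 13554.1 km
Excess = 13554.1 − 13246.1 = 308.0 ≈ 308 km

308 km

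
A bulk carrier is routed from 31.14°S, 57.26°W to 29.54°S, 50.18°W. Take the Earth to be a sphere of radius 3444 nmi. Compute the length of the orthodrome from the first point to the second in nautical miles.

cos σ = sin φ₁ sin φ₂ + cos φ₁ cos φ₂ cos Δλ
      = sin(-31.14°)sin(-29.54°) + cos(-31.14°)cos(-29.54°)cos(7.08°) = 0.9939
σ = 6.315° → d = Rσ = 3444·0.11022 = 380 nmi

380 nmi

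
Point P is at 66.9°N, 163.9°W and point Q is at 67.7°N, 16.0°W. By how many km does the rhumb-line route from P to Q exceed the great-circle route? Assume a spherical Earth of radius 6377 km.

Great circle: cos σ = sin φ₁ sin φ₂ + cos φ₁ cos φ₂ cos Δλ,  σ = 0.7599 rad → d_gc = 4845.8 km
Rhumb line: Δψ = +0.0362, q = Δφ/Δψ = 0.3859, d_rh = R√(Δφ²+q²Δλ²) = 6352.5 km
Excess = 6352.5 − 4845.8 = 1506.7 ≈ 1507 km

1507 km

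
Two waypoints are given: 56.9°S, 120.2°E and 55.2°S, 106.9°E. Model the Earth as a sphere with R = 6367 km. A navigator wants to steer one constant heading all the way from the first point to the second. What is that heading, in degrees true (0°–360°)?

282.9°

Meridional parts: M(φ₁)=-1.2135, M(φ₂)=-1.1603 → ΔM = +0.0531;  Δλ = -0.2321 rad
tan C = Δλ / ΔM = -4.3683 → C = 282.89°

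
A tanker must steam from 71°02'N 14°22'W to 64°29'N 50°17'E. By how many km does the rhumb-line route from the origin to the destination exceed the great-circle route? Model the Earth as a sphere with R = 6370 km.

Great circle: cos σ = sin φ₁ sin φ₂ + cos φ₁ cos φ₂ cos Δλ,  σ = 0.4192 rad → d_gc = 2670.4 km
Rhumb line: Δψ = -0.3042, q = Δφ/Δψ = 0.3758, d_rh = R√(Δφ²+q²Δλ²) = 2797.7 km
Excess = 2797.7 − 2670.4 = 127.3 ≈ 127 km

127 km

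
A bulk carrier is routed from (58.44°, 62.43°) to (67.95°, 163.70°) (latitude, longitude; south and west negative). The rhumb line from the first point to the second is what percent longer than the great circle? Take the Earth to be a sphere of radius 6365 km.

Great circle: σ = 0.7207 rad → d_gc = Rσ = 4587.0 km
Rhumb: Δφ = +0.1660, Δλ = +1.7675, Δψ = +0.3719, q = Δφ/Δψ = 0.4463 → d_rh = R√(Δφ²+q²Δλ²) = 5131.3 km
Excess = (5131.3 − 4587.0) / 4587.0 = 544.3 / 4587.0 = 11.87% ≈ 11.9%

11.9%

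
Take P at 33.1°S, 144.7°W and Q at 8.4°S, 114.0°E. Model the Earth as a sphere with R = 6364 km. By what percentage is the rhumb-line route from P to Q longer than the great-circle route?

2.4%

Great circle: σ = 1.6535 rad → d_gc = Rσ = 10522.9 km
Rhumb: Δφ = +0.4311, Δλ = -1.7680, Δψ = +0.4657, q = Δφ/Δψ = 0.9257 → d_rh = R√(Δφ²+q²Δλ²) = 10771.4 km
Excess = (10771.4 − 10522.9) / 10522.9 = 248.5 / 10522.9 = 2.36% ≈ 2.4%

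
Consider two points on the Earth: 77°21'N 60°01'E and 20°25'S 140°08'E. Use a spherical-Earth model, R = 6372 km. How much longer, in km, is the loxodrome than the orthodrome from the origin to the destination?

Great circle: cos σ = sin φ₁ sin φ₂ + cos φ₁ cos φ₂ cos Δλ,  σ = 1.8809 rad → d_gc = 11985.0 km
Rhumb line: Δψ = -2.5638, q = Δφ/Δψ = 0.6656, d_rh = R√(Δφ²+q²Δλ²) = 12384.9 km
Excess = 12384.9 − 11985.0 = 399.9 ≈ 400 km

400 km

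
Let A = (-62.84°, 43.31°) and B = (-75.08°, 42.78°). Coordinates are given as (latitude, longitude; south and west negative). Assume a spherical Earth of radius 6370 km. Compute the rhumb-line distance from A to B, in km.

1361 km

Δψ = ln[tan(π/4+φ₂/2)/tan(π/4+φ₁/2)] = -0.6123;  Δφ = -0.2136 rad,  Δλ = -0.0093 rad
q = Δφ/Δψ = 0.3489
d = R·√(Δφ² + q²Δλ²) = 6370·0.21365 = 1361 km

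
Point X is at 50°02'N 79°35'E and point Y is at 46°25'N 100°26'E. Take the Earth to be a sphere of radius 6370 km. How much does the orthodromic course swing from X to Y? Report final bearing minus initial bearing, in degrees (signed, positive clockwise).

Initial bearing θ₁ = atan2(sin Δλ cos φ₂, cos φ₁ sin φ₂ − sin φ₁ cos φ₂ cos Δλ) = 96.62°
Final bearing θ₂ = (initial bearing from the destination back to the start) + 180° = 112.25°
Δθ = θ₂ − θ₁ = +15.6°

+15.6°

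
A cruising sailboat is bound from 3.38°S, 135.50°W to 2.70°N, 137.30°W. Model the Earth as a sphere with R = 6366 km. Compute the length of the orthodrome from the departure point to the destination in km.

704 km

Haversine: a = sin²(Δφ/2)+cos φ₁ cos φ₂ sin²(Δλ/2) = 0.00306;  σ = 2·atan2(√a,√(1−a))
σ = 6.341° → d = Rσ = 6366·0.11066 = 704 km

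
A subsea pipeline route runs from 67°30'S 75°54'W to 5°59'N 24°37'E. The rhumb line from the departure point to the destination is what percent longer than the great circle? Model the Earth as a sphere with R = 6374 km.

Great circle: σ = 1.7373 rad → d_gc = Rσ = 11073.8 km
Rhumb: Δφ = +1.2825, Δλ = +1.7543, Δψ = +1.7195, q = Δφ/Δψ = 0.7459 → d_rh = R√(Δφ²+q²Δλ²) = 11678.6 km
Excess = (11678.6 − 11073.8) / 11073.8 = 604.8 / 11073.8 = 5.46% ≈ 5.5%

5.5%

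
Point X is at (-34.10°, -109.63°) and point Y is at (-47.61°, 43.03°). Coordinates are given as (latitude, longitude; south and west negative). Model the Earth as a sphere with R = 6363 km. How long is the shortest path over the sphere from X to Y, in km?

10516 km

Haversine: a = sin²(Δφ/2)+cos φ₁ cos φ₂ sin²(Δλ/2) = 0.54091;  σ = 2·atan2(√a,√(1−a))
σ = 94.693° → d = Rσ = 6363·1.65271 = 10516 km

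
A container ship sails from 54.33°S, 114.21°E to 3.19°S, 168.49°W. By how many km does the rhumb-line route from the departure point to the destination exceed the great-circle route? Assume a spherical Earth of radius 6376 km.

Great circle: cos σ = sin φ₁ sin φ₂ + cos φ₁ cos φ₂ cos Δλ,  σ = 1.3967 rad → d_gc = 8905.4 km
Rhumb line: Δψ = +1.0783, q = Δφ/Δψ = 0.8277, d_rh = R√(Δφ²+q²Δλ²) = 9115.2 km
Excess = 9115.2 − 8905.4 = 209.8 ≈ 210 km

210 km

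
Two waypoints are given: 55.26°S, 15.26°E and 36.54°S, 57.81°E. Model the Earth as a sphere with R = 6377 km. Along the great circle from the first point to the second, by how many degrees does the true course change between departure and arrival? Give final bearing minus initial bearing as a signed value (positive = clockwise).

Initial bearing θ₁ = atan2(sin Δλ cos φ₂, cos φ₁ sin φ₂ − sin φ₁ cos φ₂ cos Δλ) = 74.85°
Final bearing θ₂ = (initial bearing from the destination back to the start) + 180° = 43.21°
Δθ = θ₂ − θ₁ = -31.6°

-31.6°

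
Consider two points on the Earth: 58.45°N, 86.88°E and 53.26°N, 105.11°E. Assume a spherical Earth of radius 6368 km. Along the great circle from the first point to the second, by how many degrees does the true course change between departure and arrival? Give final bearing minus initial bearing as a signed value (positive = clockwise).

At departure: θ₁ = atan2(sin Δλ cos φ₂, cos φ₁ sin φ₂ − sin φ₁ cos φ₂ cos Δλ) = 109.12°
At arrival: θ₂ = atan2(sin Δλ cos φ₁, −cos φ₂ sin φ₁ + sin φ₂ cos φ₁ cos Δλ) = 124.26°
Δθ = θ₂ − θ₁ = +15.1°

+15.1°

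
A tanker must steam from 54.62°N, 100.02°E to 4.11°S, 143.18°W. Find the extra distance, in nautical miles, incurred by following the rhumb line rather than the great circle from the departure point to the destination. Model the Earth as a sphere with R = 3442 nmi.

Great circle: cos σ = sin φ₁ sin φ₂ + cos φ₁ cos φ₂ cos Δλ,  σ = 1.8953 rad → d_gc = 6523.6 nmi
Rhumb line: Δψ = -1.2145, q = Δφ/Δψ = 0.8440, d_rh = R√(Δφ²+q²Δλ²) = 6893.3 nmi
Excess = 6893.3 − 6523.6 = 369.7 ≈ 370 nmi

370 nmi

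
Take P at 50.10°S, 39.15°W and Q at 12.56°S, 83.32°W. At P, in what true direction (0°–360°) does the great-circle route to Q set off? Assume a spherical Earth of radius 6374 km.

300.3°

θ = atan2( sin Δλ·cos φ₂ ,  cos φ₁ sin φ₂ − sin φ₁ cos φ₂ cos Δλ )
  = atan2(-0.6801, +0.3976) = 300.31°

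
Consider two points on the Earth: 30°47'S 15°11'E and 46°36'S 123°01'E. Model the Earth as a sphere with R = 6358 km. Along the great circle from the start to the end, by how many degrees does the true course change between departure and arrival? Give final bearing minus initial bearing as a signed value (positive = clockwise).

Initial bearing θ₁ = atan2(sin Δλ cos φ₂, cos φ₁ sin φ₂ − sin φ₁ cos φ₂ cos Δλ) = 138.21°
Final bearing θ₂ = (initial bearing from the destination back to the start) + 180° = 56.43°
Δθ = θ₂ − θ₁ = -81.8°

-81.8°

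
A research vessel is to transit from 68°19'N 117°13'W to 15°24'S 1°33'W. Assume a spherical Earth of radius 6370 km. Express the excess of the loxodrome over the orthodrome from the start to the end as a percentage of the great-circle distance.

6.8%

Great circle: σ = 1.9835 rad → d_gc = Rσ = 12634.65 km
Rhumb: Δφ = -1.4611, Δλ = +2.0188, Δψ = -1.9249, q = Δφ/Δψ = 0.7591 → d_rh = R√(Δφ²+q²Δλ²) = 13487.51 km
Excess = (13487.51 − 12634.65) / 12634.65 = 852.86 / 12634.65 = 6.7502% ≈ 6.8%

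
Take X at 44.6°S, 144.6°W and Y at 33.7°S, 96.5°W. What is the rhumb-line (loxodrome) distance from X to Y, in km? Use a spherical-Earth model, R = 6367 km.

Rhumb course C = atan2(Δλ, Δψ) with Δψ = ln[tan(π/4+φ₂/2)/tan(π/4+φ₁/2)] = +0.2462, Δλ = +0.8395 → C = 73.66°
d = R·|Δφ| / |cos C| = 6367·0.19024 / 0.28140 = 4304 km

4304 km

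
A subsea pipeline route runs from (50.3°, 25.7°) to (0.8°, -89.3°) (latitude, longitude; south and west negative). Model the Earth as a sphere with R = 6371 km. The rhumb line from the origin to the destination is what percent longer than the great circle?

Great circle: σ = 1.8330 rad → d_gc = Rσ = 11677.9 km
Rhumb: Δφ = -0.8639, Δλ = -2.0071, Δψ = -1.0049, q = Δφ/Δψ = 0.8597 → d_rh = R√(Δφ²+q²Δλ²) = 12294.6 km
Excess = (12294.6 − 11677.9) / 11677.9 = 616.7 / 11677.9 = 5.28% ≈ 5.3%

5.3%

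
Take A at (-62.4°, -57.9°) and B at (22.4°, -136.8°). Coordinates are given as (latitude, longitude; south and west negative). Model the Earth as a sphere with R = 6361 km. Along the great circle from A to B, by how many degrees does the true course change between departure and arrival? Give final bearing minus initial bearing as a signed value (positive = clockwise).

Initial bearing θ₁ = atan2(sin Δλ cos φ₂, cos φ₁ sin φ₂ − sin φ₁ cos φ₂ cos Δλ) = 290.23°
Final bearing θ₂ = (initial bearing from the destination back to the start) + 180° = 331.95°
Δθ = θ₂ − θ₁ = +41.7°

+41.7°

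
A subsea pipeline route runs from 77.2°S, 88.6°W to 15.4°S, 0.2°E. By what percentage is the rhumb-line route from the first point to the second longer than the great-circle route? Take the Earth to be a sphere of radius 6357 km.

6.4%

Great circle: σ = 1.3042 rad → d_gc = Rσ = 8290.9 km
Rhumb: Δφ = +1.0786, Δλ = +1.5499, Δψ = +1.9157, q = Δφ/Δψ = 0.5630 → d_rh = R√(Δφ²+q²Δλ²) = 8819.8 km
Excess = (8819.8 − 8290.9) / 8290.9 = 528.9 / 8290.9 = 6.38% ≈ 6.4%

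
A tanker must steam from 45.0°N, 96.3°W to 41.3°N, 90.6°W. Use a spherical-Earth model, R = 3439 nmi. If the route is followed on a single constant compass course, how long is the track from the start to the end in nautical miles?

334 nmi

Δψ = ln[tan(π/4+φ₂/2)/tan(π/4+φ₁/2)] = -0.0886;  Δφ = -0.0646 rad,  Δλ = +0.0995 rad
q = Δφ/Δψ = 0.7292
d = R·√(Δφ² + q²Δλ²) = 3439·0.09712 = 334 nmi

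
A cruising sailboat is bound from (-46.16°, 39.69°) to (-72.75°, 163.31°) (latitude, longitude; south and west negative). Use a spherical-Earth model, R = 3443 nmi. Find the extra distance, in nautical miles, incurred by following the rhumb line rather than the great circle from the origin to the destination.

Great circle: cos σ = sin φ₁ sin φ₂ + cos φ₁ cos φ₂ cos Δλ,  σ = 0.9581 rad → d_gc = 3298.6 nmi
Rhumb line: Δψ = -0.9757, q = Δφ/Δψ = 0.4757, d_rh = R√(Δφ²+q²Δλ²) = 3877.9 nmi
Excess = 3877.9 − 3298.6 = 579.3 ≈ 579 nmi

579 nmi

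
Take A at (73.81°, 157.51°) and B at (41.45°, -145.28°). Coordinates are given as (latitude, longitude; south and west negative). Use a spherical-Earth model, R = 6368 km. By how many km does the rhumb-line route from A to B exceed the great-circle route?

143 km

Great circle: cos σ = sin φ₁ sin φ₂ + cos φ₁ cos φ₂ cos Δλ,  σ = 0.7244 rad → d_gc = 4613.0 km
Rhumb line: Δψ = -1.1540, q = Δφ/Δψ = 0.4894, d_rh = R√(Δφ²+q²Δλ²) = 4756.0 km
Excess = 4756.0 − 4613.0 = 143.0 ≈ 143 km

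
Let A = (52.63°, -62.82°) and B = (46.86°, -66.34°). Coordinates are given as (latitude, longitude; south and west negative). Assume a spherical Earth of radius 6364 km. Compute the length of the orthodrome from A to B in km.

689 km

Haversine: a = sin²(Δφ/2)+cos φ₁ cos φ₂ sin²(Δλ/2) = 0.00292;  σ = 2·atan2(√a,√(1−a))
σ = 6.200° → d = Rσ = 6364·0.10821 = 689 km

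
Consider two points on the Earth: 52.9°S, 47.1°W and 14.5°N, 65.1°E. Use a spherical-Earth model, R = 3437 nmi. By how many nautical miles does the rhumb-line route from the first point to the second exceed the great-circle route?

242 nmi

Great circle: cos σ = sin φ₁ sin φ₂ + cos φ₁ cos φ₂ cos Δλ,  σ = 2.0046 rad → d_gc = 6889.93 nmi
Rhumb line: Δψ = +1.3478, q = Δφ/Δψ = 0.8728, d_rh = R√(Δφ²+q²Δλ²) = 7131.44 nmi
Excess = 7131.44 − 6889.93 = 241.51 ≈ 242 nmi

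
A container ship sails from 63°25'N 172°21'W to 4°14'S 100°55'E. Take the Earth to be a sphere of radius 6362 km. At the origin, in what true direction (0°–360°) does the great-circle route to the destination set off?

N = sin Δλ·cos φ₂ = -0.9957;  D = cos φ₁ sin φ₂ − sin φ₁ cos φ₂ cos Δλ = -0.0839
initial course = atan2(N, D) = 265.19°

265.2°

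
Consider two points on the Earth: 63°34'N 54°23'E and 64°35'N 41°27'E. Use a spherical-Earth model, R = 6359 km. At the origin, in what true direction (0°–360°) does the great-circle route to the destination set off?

N = sin Δλ·cos φ₂ = -0.0961;  D = cos φ₁ sin φ₂ − sin φ₁ cos φ₂ cos Δλ = +0.0275
initial course = atan2(N, D) = 285.97°

286.0°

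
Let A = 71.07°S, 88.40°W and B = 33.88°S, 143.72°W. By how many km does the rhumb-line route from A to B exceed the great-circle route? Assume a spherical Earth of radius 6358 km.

Great circle: cos σ = sin φ₁ sin φ₂ + cos φ₁ cos φ₂ cos Δλ,  σ = 0.8223 rad → d_gc = 5228.1 km
Rhumb line: Δψ = +1.1623, q = Δφ/Δψ = 0.5584, d_rh = R√(Δφ²+q²Δλ²) = 5365.0 km
Excess = 5365.0 − 5228.1 = 136.9 ≈ 137 km

137 km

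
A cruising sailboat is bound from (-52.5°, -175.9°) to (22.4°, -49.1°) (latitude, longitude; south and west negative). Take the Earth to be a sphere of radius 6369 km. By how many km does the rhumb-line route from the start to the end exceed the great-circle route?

542 km

Great circle: cos σ = sin φ₁ sin φ₂ + cos φ₁ cos φ₂ cos Δλ,  σ = 2.2646 rad → d_gc = 14423.3 km
Rhumb line: Δψ = +1.4817, q = Δφ/Δψ = 0.8822, d_rh = R√(Δφ²+q²Δλ²) = 14965.3 km
Excess = 14965.3 − 14423.3 = 542.0 ≈ 542 km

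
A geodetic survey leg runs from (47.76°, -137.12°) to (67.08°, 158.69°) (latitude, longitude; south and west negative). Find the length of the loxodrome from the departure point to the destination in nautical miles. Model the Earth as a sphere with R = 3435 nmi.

2322 nmi

Δψ = ln[tan(π/4+φ₂/2)/tan(π/4+φ₁/2)] = +0.6447;  Δφ = +0.3372 rad,  Δλ = -1.1203 rad
q = Δφ/Δψ = 0.5230
d = R·√(Δφ² + q²Δλ²) = 3435·0.67607 = 2322 nmi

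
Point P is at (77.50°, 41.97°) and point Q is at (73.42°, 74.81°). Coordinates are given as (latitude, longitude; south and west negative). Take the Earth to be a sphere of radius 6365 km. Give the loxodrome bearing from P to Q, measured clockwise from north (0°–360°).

116.5°

Δψ = ln[tan(π/4+φ₂/2)/tan(π/4+φ₁/2)] = -0.2855
Δλ = +0.5732 rad (taken the short way round)
course = atan2(Δλ, Δψ) = 116.48°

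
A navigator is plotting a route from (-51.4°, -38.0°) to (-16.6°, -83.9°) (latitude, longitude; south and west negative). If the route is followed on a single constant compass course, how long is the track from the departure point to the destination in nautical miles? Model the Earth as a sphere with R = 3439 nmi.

Rhumb course C = atan2(Δλ, Δψ) with Δψ = ln[tan(π/4+φ₂/2)/tan(π/4+φ₁/2)] = +0.7554, Δλ = -0.8011 → C = 313.32°
d = R·|Δφ| / |cos C| = 3439·0.60737 / 0.68605 = 3045 nmi

3045 nmi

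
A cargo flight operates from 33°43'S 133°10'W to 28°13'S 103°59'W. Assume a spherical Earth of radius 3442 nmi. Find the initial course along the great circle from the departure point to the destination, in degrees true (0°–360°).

N = sin Δλ·cos φ₂ = +0.4297;  D = cos φ₁ sin φ₂ − sin φ₁ cos φ₂ cos Δλ = +0.0338
initial course = atan2(N, D) = 85.51°

85.5°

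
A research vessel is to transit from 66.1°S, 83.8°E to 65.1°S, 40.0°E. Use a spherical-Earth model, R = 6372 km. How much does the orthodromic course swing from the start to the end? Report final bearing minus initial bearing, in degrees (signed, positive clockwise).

+40.2°

At departure: θ₁ = atan2(sin Δλ cos φ₂, cos φ₁ sin φ₂ − sin φ₁ cos φ₂ cos Δλ) = 252.90°
At arrival: θ₂ = atan2(sin Δλ cos φ₁, −cos φ₂ sin φ₁ + sin φ₂ cos φ₁ cos Δλ) = 293.12°
Δθ = θ₂ − θ₁ = +40.2°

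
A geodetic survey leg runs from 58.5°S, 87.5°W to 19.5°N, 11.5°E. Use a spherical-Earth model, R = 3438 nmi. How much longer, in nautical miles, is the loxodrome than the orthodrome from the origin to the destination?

Great circle: cos σ = sin φ₁ sin φ₂ + cos φ₁ cos φ₂ cos Δλ,  σ = 1.9409 rad → d_gc = 6672.64 nmi
Rhumb line: Δψ = +1.6129, q = Δφ/Δψ = 0.8441, d_rh = R√(Δφ²+q²Δλ²) = 6859.10 nmi
Excess = 6859.10 − 6672.64 = 186.46 ≈ 186 nmi

186 nmi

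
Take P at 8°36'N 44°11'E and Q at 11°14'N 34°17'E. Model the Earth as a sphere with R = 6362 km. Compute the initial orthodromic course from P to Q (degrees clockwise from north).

285.9°

N = sin Δλ·cos φ₂ = -0.1686;  D = cos φ₁ sin φ₂ − sin φ₁ cos φ₂ cos Δλ = +0.0481
initial course = atan2(N, D) = 285.93°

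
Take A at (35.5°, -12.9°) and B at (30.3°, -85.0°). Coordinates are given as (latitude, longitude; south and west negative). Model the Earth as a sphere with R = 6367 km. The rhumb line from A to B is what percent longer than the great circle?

Great circle: σ = 1.0367 rad → d_gc = Rσ = 6601.0 km
Rhumb: Δφ = -0.0908, Δλ = -1.2584, Δψ = -0.1082, q = Δφ/Δψ = 0.8391 → d_rh = R√(Δφ²+q²Δλ²) = 6747.7 km
Excess = (6747.7 − 6601.0) / 6601.0 = 146.7 / 6601.0 = 2.22% ≈ 2.2%

2.2%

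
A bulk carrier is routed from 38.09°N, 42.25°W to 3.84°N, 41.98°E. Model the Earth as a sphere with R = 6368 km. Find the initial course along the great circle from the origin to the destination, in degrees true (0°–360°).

θ = atan2( sin Δλ·cos φ₂ ,  cos φ₁ sin φ₂ − sin φ₁ cos φ₂ cos Δλ )
  = atan2(+0.9927, -0.0092) = 90.53°

90.5°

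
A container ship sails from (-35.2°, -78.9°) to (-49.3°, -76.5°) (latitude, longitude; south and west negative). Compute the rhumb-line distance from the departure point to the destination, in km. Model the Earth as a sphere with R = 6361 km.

Rhumb course C = atan2(Δλ, Δψ) with Δψ = ln[tan(π/4+φ₂/2)/tan(π/4+φ₁/2)] = -0.3347, Δλ = +0.0419 → C = 172.87°
d = R·|Δφ| / |cos C| = 6361·0.24609 / 0.99226 = 1578 km

1578 km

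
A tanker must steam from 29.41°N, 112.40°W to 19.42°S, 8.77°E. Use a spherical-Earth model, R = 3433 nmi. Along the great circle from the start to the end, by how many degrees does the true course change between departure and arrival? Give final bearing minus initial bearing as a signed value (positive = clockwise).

Initial bearing θ₁ = atan2(sin Δλ cos φ₂, cos φ₁ sin φ₂ − sin φ₁ cos φ₂ cos Δλ) = 93.54°
Final bearing θ₂ = (initial bearing from the destination back to the start) + 180° = 112.79°
Δθ = θ₂ − θ₁ = +19.3°

+19.3°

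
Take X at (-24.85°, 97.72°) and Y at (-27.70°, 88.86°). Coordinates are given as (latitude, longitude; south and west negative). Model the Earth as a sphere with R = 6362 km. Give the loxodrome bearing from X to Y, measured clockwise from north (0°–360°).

Meridional parts: M(φ₁)=-0.4480, M(φ₂)=-0.5035 → ΔM = -0.0555;  Δλ = -0.1546 rad
tan C = Δλ / ΔM = +2.7871 → C = 250.26°

250.3°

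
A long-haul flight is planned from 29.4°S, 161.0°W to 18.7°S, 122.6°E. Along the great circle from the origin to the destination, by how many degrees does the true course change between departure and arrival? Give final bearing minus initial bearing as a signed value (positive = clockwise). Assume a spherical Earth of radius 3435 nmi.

At departure: θ₁ = atan2(sin Δλ cos φ₂, cos φ₁ sin φ₂ − sin φ₁ cos φ₂ cos Δλ) = 259.54°
At arrival: θ₂ = atan2(sin Δλ cos φ₁, −cos φ₂ sin φ₁ + sin φ₂ cos φ₁ cos Δλ) = 295.25°
Δθ = θ₂ − θ₁ = +35.7°

+35.7°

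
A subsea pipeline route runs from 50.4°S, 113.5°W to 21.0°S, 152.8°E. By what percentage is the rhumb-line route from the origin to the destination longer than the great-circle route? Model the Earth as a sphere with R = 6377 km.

4.9%

Great circle: σ = 1.3308 rad → d_gc = Rσ = 8486.3 km
Rhumb: Δφ = +0.5131, Δλ = -1.6354, Δψ = +0.6466, q = Δφ/Δψ = 0.7936 → d_rh = R√(Δφ²+q²Δλ²) = 8899.7 km
Excess = (8899.7 − 8486.3) / 8486.3 = 413.4 / 8486.3 = 4.87% ≈ 4.9%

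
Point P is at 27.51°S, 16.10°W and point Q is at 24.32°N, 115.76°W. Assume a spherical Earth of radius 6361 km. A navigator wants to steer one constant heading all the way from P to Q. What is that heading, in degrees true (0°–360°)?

298.3°

Meridional parts: M(φ₁)=-0.4997, M(φ₂)=+0.4378 → ΔM = +0.9375;  Δλ = -1.7394 rad
tan C = Δλ / ΔM = -1.8553 → C = 298.32°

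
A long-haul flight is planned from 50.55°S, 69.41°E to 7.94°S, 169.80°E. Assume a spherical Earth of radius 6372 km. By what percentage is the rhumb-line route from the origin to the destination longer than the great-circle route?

Great circle: σ = 1.5776 rad → d_gc = Rσ = 10052.6 km
Rhumb: Δφ = +0.7437, Δλ = +1.7521, Δψ = +0.8867, q = Δφ/Δψ = 0.8387 → d_rh = R√(Δφ²+q²Δλ²) = 10494.9 km
Excess = (10494.9 − 10052.6) / 10052.6 = 442.3 / 10052.6 = 4.40% ≈ 4.4%

4.4%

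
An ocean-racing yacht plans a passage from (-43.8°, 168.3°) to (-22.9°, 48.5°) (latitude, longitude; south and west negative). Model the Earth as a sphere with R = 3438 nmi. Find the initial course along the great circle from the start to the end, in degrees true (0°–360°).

N = sin Δλ·cos φ₂ = -0.7994;  D = cos φ₁ sin φ₂ − sin φ₁ cos φ₂ cos Δλ = -0.5977
initial course = atan2(N, D) = 233.21°

233.2°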